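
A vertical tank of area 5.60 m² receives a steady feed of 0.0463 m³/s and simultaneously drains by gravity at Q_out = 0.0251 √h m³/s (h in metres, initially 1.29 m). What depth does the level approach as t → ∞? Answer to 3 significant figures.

Level balance: A dh/dt = 0.0463 − 0.0251 √h. Setting dh/dt = 0:
Q_in = 0.0251 √h_ss ⇒ √h_ss = 0.0463/0.0251 = 1.8446.
h_ss = 1.8446² = 3.4026 m. (Since h₀ = 1.29 m < h_ss, the level will rise toward this value.)

3.40 m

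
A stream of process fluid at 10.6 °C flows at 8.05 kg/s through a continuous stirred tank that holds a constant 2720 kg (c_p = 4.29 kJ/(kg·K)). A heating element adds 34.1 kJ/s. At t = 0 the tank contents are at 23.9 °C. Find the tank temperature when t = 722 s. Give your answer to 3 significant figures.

M c_p dT/dt = ṁ c_p (T_in − T) + Q̇.
τ = M/ṁ = 337.89 s; T_ss = T_in + Q̇/(ṁ c_p) = 10.6 + 34.1/(8.05·4.29) = 11.587 °C.
Solution: T(t) = T_ss + (T₀ − T_ss) e^(−t/τ).
T(722) = 11.587 + (12.313)·e^(−722/337.89) = 11.587 + (12.313)·0.11803 = 13.041 °C.

13.0 °C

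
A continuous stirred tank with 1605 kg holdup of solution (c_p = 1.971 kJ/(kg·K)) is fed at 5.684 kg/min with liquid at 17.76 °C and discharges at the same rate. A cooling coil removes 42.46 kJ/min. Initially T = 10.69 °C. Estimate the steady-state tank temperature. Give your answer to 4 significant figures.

Energy balance: M c_p dT/dt = ṁ c_p (T_in − T) − 42.46.
At steady state dT/dt = 0 ⇒ T_ss = T_in − Q̇/(ṁ c_p) = 17.76 − 42.46/(5.684·1.971) = 13.9700 °C.

13.97 °C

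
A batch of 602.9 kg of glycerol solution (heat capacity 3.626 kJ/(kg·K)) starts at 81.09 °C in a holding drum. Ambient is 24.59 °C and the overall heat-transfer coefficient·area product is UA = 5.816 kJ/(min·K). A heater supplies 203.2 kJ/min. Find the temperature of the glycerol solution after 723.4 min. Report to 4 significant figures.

M c_p dT/dt = −UA(T − T_amb) + Q̇.
dT/dt = (T_ss − T)/τ with T_ss = T_amb + Q̇/UA = 24.59 + 203.2/5.816 = 59.5281 °C, τ = M c_p/UA = 602.9·3.626/5.816 = 375.880 min.
Solution: T(t) = T_ss + (T₀ − T_ss) e^(−t/τ).
T(723.4) = 59.5281 + (21.5619)·0.145941 = 62.6749 °C.

62.67 °C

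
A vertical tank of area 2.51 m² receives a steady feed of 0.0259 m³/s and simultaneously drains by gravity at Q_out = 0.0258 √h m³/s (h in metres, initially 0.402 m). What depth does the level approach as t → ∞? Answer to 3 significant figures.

A dh/dt = Q_in − 0.0258 √h. Steady state requires inflow = outflow:
Q_in = 0.0258 √h_ss ⇒ √h_ss = 0.0259/0.0258 = 1.0039.
h_ss = 1.0039² = 1.0078 m. (Since h₀ = 0.402 m < h_ss, the level will rise toward this value.)

1.01 m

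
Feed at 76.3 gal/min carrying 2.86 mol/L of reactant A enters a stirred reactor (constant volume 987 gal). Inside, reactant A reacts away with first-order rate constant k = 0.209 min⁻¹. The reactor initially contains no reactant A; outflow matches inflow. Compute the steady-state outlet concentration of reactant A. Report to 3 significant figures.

V dC/dt = Q(C_in − C) − k V C.
Steady state (dC/dt = 0): C_ss = Q C_in/(Q + kV) = C_in/(1 + kV/Q).
C_ss = 76.3·2.86/(76.3 + 0.209·987) = 218.22/282.58 = 0.77223 mol/L.

0.772 mol/L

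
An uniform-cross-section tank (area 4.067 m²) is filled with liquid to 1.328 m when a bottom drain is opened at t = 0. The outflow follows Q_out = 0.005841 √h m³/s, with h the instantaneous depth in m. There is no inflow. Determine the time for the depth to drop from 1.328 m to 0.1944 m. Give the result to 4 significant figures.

A dh/dt = −Q_out = −0.005841 √h.
Separate and integrate: 2(√h − √h₀) = −(0.005841/A) t.
t = 2A(√h₀ − √h)/0.005841 = 2·4.067·(√1.328 − √0.1944)/0.005841
  = 8.13400 × (1.15239 − 0.440908) / 0.005841 = 990.786 s.

990.8 s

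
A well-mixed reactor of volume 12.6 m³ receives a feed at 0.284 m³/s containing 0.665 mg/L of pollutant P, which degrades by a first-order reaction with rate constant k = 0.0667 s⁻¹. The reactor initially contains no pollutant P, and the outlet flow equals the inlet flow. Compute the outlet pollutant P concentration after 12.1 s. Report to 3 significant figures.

Species balance: V dC/dt = Q C_in − Q C − k V C.
This is linear with rate a = Q/V + k = 0.089240 s⁻¹.
C_ss = Q C_in/(Q + kV) = 0.16796 mg/L; C(t) = C_ss + (C₀ − C_ss) e^(−a t).
C(12.1) = 0.16796 + (-0.16796)·e^(−0.089240·12.1) = 0.16796 + (-0.16796)·0.33966 = 0.11091 mg/L.

0.111 mg/L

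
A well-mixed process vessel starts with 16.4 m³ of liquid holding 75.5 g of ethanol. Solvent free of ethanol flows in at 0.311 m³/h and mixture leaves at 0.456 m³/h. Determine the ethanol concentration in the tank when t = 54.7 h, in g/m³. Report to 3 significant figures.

Let m(t) be the amount of ethanol. Volume: V(t) = V₀ + (Q_in − Q_out) t = 16.4 − 0.14500 t; V(54.7) = 8.4685 m³.
Species balance (pure solvent in): dm/dt = −Q_out · m/V(t).
dm/m = −Q_out dt/(V₀ − 0.14500 t); integrating gives ln(m/m₀) = −(Q_out/(Q_in−Q_out)) ln(V/V₀).
m = m₀ (V₀/V)^(Q_out/(Q_in−Q_out)) = 75.5 × (16.4/8.4685)^(-3.1448) = 9.4463 g.
C = m/V = 9.4463/8.4685 = 1.1155 g/m³.

1.12 g/m³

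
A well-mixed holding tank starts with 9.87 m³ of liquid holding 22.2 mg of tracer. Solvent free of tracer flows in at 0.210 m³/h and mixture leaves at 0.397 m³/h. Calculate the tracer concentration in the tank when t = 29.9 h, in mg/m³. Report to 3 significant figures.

0.880 mg/m³

Let m(t) be the amount of tracer. Volume: V(t) = V₀ + (Q_in − Q_out) t = 9.87 − 0.18700 t; V(29.9) = 4.2787 m³.
Solute balance: dm/dt = 0 − Q_out C = −Q_out m/V(t).
dm/m = −Q_out dt/(V₀ − 0.18700 t); integrating gives ln(m/m₀) = −(Q_out/(Q_in−Q_out)) ln(V/V₀).
m = m₀ (V₀/V)^(Q_out/(Q_in−Q_out)) = 22.2 × (9.87/4.2787)^(-2.1230) = 3.7644 mg.
C = m/V = 3.7644/4.2787 = 0.87980 mg/m³.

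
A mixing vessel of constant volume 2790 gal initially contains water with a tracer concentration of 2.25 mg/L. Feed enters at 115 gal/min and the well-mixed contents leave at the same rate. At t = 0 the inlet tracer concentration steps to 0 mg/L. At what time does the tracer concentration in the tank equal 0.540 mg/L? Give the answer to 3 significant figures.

34.6 min

Transient balance on the dissolved component: V dC/dt = Q(C_in − C), so τ = V/Q = 24.261 min.
C(t) = C_in + (C₀ − C_in) e^(−t/τ). Set C = 0.540 and solve for t:
e^(−t/τ) = (C − C_in)/(C₀ − C_in) = (0.540 − 0)/(2.25 − 0) = 0.24000
t = −τ ln(…) = 24.261 × 1.4271 = 34.623 min.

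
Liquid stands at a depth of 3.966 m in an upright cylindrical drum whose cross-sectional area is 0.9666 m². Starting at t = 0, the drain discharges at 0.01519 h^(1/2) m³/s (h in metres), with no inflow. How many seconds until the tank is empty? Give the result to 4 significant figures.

253.5 s

Accumulation of liquid (constant cross-section A): A dh/dt = −0.01519 √h.
Separate and integrate: 2(√h − √h₀) = −(0.01519/A) t.
Tank is empty when √h = 0: t_empty = 2A√h₀/0.01519.
t_empty = 2·0.9666·√3.966/0.01519 = 1.93320·1.99148/0.01519 = 253.452 s.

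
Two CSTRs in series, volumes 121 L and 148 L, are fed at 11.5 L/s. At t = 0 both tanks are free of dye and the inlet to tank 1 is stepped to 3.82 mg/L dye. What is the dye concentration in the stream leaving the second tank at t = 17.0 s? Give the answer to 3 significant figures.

1.63 mg/L

Species balance on tank i: dCᵢ/dt = (Cᵢ₋₁ − Cᵢ)/τᵢ with τᵢ = Vᵢ/Q.
τ₁ = 121/11.5 = 10.522 s; τ₂ = 148/11.5 = 12.870 s.
Tank 1: C₁ = C_in(1 − e^(−t/τ₁)). Tank 2 (τ₁ ≠ τ₂): C₂ = C_in[1 − (τ₁ e^(−t/τ₁) − τ₂ e^(−t/τ₂))/(τ₁ − τ₂)].
At t = 17.0: e^(−t/τ₁) = 0.19875, e^(−t/τ₂) = 0.26688.
C₂ = 3.82·[1 − (10.522·0.19875 − 12.870·0.26688)/(-2.3478)] = 3.82·0.42779 = 1.6341 mg/L.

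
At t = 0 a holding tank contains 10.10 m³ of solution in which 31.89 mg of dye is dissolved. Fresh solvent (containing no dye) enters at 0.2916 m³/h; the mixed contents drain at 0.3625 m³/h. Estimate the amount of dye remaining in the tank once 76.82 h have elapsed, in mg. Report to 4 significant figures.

Let m(t) be the amount of dye. Volume: V(t) = V₀ + (Q_in − Q_out) t = 10.10 − 0.0709000 t; V(76.82) = 4.65346 m³.
Solute balance: dm/dt = 0 − Q_out C = −Q_out m/V(t).
dm/m = −Q_out dt/(V₀ − 0.0709000 t); integrating gives ln(m/m₀) = −(Q_out/(Q_in−Q_out)) ln(V/V₀).
m = m₀ (V₀/V)^(Q_out/(Q_in−Q_out)) = 31.89 × (10.10/4.65346)^(-5.11283) = 0.606673 mg.

0.6067 mg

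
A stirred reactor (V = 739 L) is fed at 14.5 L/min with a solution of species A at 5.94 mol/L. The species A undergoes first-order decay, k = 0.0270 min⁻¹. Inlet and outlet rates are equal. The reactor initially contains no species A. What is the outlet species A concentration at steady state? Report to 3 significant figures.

Species balance: V dC/dt = Q C_in − Q C − k V C.
At steady state: 0 = Q C_in − (Q + kV) C_ss, so C_ss = Q C_in/(Q + kV).
C_ss = 14.5·5.94/(14.5 + 0.0270·739) = 86.130/34.453 = 2.4999 mol/L.

2.50 mol/L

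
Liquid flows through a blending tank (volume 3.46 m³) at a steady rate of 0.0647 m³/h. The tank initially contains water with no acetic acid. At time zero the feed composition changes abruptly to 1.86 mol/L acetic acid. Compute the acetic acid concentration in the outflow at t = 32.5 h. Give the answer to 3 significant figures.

0.847 mol/L

Accumulation = in − out for the solute gives V dC/dt = Q(C_in − C).
Time constant τ = V/Q = 3.46/0.0647 = 53.478 h.
C approaches C_in exponentially: C(t) = C_in + (C₀ − C_in) e^(−t/τ).
C(32.5) = 1.86 + (0 − 1.86)·e^(−32.5/53.478) = 1.86 + (-1.8600)·0.54459 = 0.84707 mol/L.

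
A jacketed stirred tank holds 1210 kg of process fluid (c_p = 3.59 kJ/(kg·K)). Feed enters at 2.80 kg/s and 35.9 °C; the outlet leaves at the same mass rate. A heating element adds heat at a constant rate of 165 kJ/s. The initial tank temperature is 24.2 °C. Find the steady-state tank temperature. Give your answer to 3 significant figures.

M c_p dT/dt = ṁ c_p (T_in − T) + Q̇.
At steady state dT/dt = 0 ⇒ T_ss = T_in + Q̇/(ṁ c_p) = 35.9 + 165/(2.80·3.59) = 52.315 °C.

52.3 °C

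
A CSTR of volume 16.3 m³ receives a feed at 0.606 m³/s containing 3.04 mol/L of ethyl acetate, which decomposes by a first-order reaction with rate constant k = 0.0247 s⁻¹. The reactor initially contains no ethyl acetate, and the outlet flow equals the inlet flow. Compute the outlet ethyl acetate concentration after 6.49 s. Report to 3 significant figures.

Accumulation = in − out − consumed: V dC/dt = Q C_in − Q C − k V C.
This is linear with rate a = Q/V + k = 0.061878 s⁻¹.
C_ss = Q C_in/(Q + kV) = 1.8265 mol/L; C(t) = C_ss + (C₀ − C_ss) e^(−a t).
C(6.49) = 1.8265 + (-1.8265)·e^(−0.061878·6.49) = 1.8265 + (-1.8265)·0.66926 = 0.60411 mol/L.

0.604 mol/L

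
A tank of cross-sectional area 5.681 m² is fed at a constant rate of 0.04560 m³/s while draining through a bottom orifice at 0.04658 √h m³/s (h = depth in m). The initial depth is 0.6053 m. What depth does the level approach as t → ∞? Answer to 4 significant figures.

Level balance: A dh/dt = 0.04560 − 0.04658 √h. Setting dh/dt = 0:
Q_in = 0.04658 √h_ss ⇒ √h_ss = 0.04560/0.04658 = 0.978961.
h_ss = 0.978961² = 0.958364 m. (Since h₀ = 0.6053 m < h_ss, the level will rise toward this value.)

0.9584 m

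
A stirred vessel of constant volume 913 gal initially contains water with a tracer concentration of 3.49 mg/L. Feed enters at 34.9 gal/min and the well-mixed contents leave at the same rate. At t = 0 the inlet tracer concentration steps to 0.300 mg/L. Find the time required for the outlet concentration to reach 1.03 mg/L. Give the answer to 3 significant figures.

Mass balance on the solute (V constant): V dC/dt = Q(C_in − C), so τ = V/Q = 26.160 min.
C(t) = C_in + (C₀ − C_in) e^(−t/τ). Set C = 1.03 and solve for t:
e^(−t/τ) = (C − C_in)/(C₀ − C_in) = (1.03 − 0.300)/(3.49 − 0.300) = 0.22884
t = −τ ln(…) = 26.160 × 1.4747 = 38.580 min.

38.6 min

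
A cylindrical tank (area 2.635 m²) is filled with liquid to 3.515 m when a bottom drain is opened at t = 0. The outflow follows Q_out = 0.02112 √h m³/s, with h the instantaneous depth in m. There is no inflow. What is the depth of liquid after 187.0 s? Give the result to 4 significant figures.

Accumulation of liquid (constant cross-section A): A dh/dt = −0.02112 √h.
∫ h^(−1/2) dh = −(0.02112/A) ∫ dt, giving 2√h = 2√h₀ − (0.02112/A) t.
√h = √3.515 − 0.02112·187.0/(2·2.635) = 1.87483 − 0.749419 = 1.12541.
h = 1.12541² = 1.26656 m.

1.267 m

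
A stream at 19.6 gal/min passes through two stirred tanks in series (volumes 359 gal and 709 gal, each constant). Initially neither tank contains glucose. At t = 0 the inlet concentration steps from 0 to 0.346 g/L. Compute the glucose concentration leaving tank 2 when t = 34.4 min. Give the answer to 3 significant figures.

0.129 g/L

Species balance on tank i: dCᵢ/dt = (Cᵢ₋₁ − Cᵢ)/τᵢ with τᵢ = Vᵢ/Q.
τ₁ = 359/19.6 = 18.316 min; τ₂ = 709/19.6 = 36.173 min.
Solving the cascade with C₁(0)=C₂(0)=0 gives C₂(t) = C_in[1 − (τ₁ e^(−t/τ₁) − τ₂ e^(−t/τ₂))/(τ₁ − τ₂)].
At t = 34.4: e^(−t/τ₁) = 0.15288, e^(−t/τ₂) = 0.38636.
C₂ = 0.346·[1 − (18.316·0.15288 − 36.173·0.38636)/(-17.857)] = 0.346·0.37415 = 0.12945 g/L.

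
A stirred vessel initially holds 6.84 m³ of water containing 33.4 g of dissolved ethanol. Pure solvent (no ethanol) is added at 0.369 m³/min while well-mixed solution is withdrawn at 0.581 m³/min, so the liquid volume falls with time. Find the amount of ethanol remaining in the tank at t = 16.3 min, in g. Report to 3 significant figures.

Let m(t) be the amount of ethanol. Volume: V(t) = V₀ + (Q_in − Q_out) t = 6.84 − 0.21200 t; V(16.3) = 3.3844 m³.
No ethanol enters, so dm/dt = −Q_out · (m/V).
dm/m = −Q_out dt/(V₀ − 0.21200 t); integrating gives ln(m/m₀) = −(Q_out/(Q_in−Q_out)) ln(V/V₀).
m = m₀ (V₀/V)^(Q_out/(Q_in−Q_out)) = 33.4 × (6.84/3.3844)^(-2.7406) = 4.8562 g.

4.86 g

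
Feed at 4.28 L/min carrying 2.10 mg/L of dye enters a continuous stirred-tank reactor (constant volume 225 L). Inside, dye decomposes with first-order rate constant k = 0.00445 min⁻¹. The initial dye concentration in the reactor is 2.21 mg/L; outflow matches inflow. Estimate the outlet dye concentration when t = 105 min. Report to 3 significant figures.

1.75 mg/L

Accumulation = in − out − consumed: V dC/dt = Q C_in − Q C − k V C.
dC/dt = (Q/V) C_in − (Q/V + k) C; effective rate a = Q/V + k = 0.019022 + 0.00445 = 0.023472 min⁻¹.
C_ss = Q C_in/(Q + kV) = 1.7019 mg/L; C(t) = C_ss + (C₀ − C_ss) e^(−a t).
C(105) = 1.7019 + (0.50813)·e^(−0.023472·105) = 1.7019 + (0.50813)·0.085044 = 1.7451 mg/L.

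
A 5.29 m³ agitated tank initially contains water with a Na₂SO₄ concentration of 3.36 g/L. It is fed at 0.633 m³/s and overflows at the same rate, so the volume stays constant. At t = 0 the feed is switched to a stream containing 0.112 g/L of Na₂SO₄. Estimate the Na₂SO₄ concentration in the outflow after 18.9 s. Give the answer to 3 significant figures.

0.450 g/L

Accumulation = in − out for the solute gives V dC/dt = Q(C_in − C).
Time constant τ = V/Q = 5.29/0.633 = 8.3570 s.
C approaches C_in exponentially: C(t) = C_in + (C₀ − C_in) e^(−t/τ).
C(18.9) = 0.112 + (3.36 − 0.112)·e^(−18.9/8.3570) = 0.112 + (3.2480)·0.10419 = 0.45040 g/L.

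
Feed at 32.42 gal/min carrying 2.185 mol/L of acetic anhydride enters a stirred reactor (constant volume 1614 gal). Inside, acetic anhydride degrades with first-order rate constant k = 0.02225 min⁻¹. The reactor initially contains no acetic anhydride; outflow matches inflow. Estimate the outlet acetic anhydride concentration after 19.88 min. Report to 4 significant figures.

0.5899 mol/L

Accumulation = in − out − consumed: V dC/dt = Q C_in − Q C − k V C.
dC/dt = (Q/V) C_in − (Q/V + k) C; effective rate a = Q/V + k = 0.0200867 + 0.02225 = 0.0423367 min⁻¹.
C_ss = Q C_in/(Q + kV) = 1.03668 mol/L; C(t) = C_ss + (C₀ − C_ss) e^(−a t).
C(19.88) = 1.03668 + (-1.03668)·e^(−0.0423367·19.88) = 1.03668 + (-1.03668)·0.430997 = 0.589872 mol/L.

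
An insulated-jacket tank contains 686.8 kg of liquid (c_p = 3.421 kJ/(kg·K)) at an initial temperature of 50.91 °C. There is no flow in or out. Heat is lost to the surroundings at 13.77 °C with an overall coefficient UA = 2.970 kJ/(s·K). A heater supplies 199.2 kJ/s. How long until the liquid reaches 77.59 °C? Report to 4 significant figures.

1756 s

Lumped-capacitance energy balance: M c_p dT/dt = UA(T_amb − T) + Q̇.
τ = M c_p/UA = 791.092 s; T_ss = T_amb + Q̇/UA = 13.77 + 199.2/2.970 = 80.8407 °C.
T(t) = T_ss + (T₀ − T_ss)e^(−t/τ); set T = 77.59:
t = −τ ln[(T − T_ss)/(T₀ − T_ss)] = −791.092 · ln(0.108608) = 1756.23 s.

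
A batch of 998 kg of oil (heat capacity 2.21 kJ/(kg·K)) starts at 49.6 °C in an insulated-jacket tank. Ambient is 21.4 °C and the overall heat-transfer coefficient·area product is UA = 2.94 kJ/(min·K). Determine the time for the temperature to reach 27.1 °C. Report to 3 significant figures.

Lumped-capacitance energy balance: M c_p dT/dt = UA(T_amb − T).
τ = M c_p/UA = 750.20 min; T_ss = T_amb = 21.400 °C.
T(t) = T_ss + (T₀ − T_ss)e^(−t/τ); set T = 27.1:
t = −τ ln[(T − T_ss)/(T₀ − T_ss)] = −750.20 · ln(0.20213) = 1199.5 min.

1200 min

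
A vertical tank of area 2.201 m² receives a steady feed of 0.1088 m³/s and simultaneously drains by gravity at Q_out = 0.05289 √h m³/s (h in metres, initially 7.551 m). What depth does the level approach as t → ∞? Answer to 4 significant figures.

4.232 m

Unsteady balance on liquid volume: A dh/dt = Q_in − 0.05289 √h. At steady state dh/dt = 0:
Q_in = 0.05289 √h_ss ⇒ √h_ss = 0.1088/0.05289 = 2.05710.
h_ss = 2.05710² = 4.23166 m. (Since h₀ = 7.551 m > h_ss, the level will fall toward this value.)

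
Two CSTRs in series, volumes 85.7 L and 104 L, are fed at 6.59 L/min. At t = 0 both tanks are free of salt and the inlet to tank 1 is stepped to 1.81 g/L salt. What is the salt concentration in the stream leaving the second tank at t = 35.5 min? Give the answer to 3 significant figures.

1.28 g/L

Species balance on tank i: dCᵢ/dt = (Cᵢ₋₁ − Cᵢ)/τᵢ with τᵢ = Vᵢ/Q.
τ₁ = 85.7/6.59 = 13.005 min; τ₂ = 104/6.59 = 15.781 min.
Solving the cascade with C₁(0)=C₂(0)=0 gives C₂(t) = C_in[1 − (τ₁ e^(−t/τ₁) − τ₂ e^(−t/τ₂))/(τ₁ − τ₂)].
At t = 35.5: e^(−t/τ₁) = 0.065231, e^(−t/τ₂) = 0.10545.
C₂ = 1.81·[1 − (13.005·0.065231 − 15.781·0.10545)/(-2.7769)] = 1.81·0.70618 = 1.2782 g/L.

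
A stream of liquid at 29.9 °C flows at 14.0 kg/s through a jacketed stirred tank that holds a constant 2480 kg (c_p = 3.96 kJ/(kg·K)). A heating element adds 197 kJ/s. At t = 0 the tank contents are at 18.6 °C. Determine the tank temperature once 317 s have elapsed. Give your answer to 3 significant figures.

31.0 °C

M c_p dT/dt = ṁ c_p (T_in − T) + Q̇.
Rearrange: dT/dt = (T_ss − T)/τ with τ = M/ṁ = 177.14 s and T_ss = T_in + Q̇/(ṁ c_p) = 33.453 °C.
Integrating: T(t) = T_ss + (T₀ − T_ss) e^(−t/τ).
T(317) = 33.453 + (-14.853)·e^(−317/177.14) = 33.453 + (-14.853)·0.16704 = 30.972 °C.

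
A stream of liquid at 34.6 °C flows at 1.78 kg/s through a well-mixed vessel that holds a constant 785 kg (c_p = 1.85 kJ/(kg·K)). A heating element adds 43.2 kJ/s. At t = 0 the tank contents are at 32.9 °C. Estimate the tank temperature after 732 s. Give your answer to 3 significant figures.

44.9 °C

M c_p dT/dt = ṁ c_p (T_in − T) + Q̇.
τ = M/ṁ = 441.01 s; T_ss = T_in + Q̇/(ṁ c_p) = 34.6 + 43.2/(1.78·1.85) = 47.719 °C.
T approaches T_ss exponentially: T(t) = T_ss + (T₀ − T_ss) e^(−t/τ).
T(732) = 47.719 + (-14.819)·e^(−732/441.01) = 47.719 + (-14.819)·0.19017 = 44.901 °C.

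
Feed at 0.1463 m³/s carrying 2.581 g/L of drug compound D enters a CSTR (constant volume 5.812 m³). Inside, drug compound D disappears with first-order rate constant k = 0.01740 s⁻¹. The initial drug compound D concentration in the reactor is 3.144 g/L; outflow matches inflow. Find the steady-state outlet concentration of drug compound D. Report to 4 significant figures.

V dC/dt = Q(C_in − C) − k V C.
Steady state (dC/dt = 0): C_ss = Q C_in/(Q + kV) = C_in/(1 + kV/Q).
C_ss = 0.1463·2.581/(0.1463 + 0.01740·5.812) = 0.377600/0.247429 = 1.52610 g/L.

1.526 g/L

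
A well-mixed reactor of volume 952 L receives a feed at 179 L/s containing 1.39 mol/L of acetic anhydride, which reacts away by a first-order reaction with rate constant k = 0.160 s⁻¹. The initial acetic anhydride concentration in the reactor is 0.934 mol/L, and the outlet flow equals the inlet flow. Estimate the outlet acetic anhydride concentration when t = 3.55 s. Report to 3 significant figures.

0.804 mol/L

Species balance: V dC/dt = Q C_in − Q C − k V C.
This is linear with rate a = Q/V + k = 0.34803 s⁻¹.
C_ss = Q C_in/(Q + kV) = 0.75097 mol/L; C(t) = C_ss + (C₀ − C_ss) e^(−a t).
C(3.55) = 0.75097 + (0.18303)·e^(−0.34803·3.55) = 0.75097 + (0.18303)·0.29069 = 0.80417 mol/L.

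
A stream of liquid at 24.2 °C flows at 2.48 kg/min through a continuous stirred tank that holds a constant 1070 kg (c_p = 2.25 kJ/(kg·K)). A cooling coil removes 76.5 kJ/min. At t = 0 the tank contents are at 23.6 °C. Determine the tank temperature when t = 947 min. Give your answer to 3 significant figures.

12.0 °C

M c_p dT/dt = ṁ c_p (T_in − T) − Q̇.
Rearrange: dT/dt = (T_ss − T)/τ with τ = M/ṁ = 431.45 min and T_ss = T_in − Q̇/(ṁ c_p) = 10.490 °C.
This is linear first-order; T(t) = T_ss + (T₀ − T_ss) e^(−t/τ).
T(947) = 10.490 + (13.110)·e^(−947/431.45) = 10.490 + (13.110)·0.11137 = 11.950 °C.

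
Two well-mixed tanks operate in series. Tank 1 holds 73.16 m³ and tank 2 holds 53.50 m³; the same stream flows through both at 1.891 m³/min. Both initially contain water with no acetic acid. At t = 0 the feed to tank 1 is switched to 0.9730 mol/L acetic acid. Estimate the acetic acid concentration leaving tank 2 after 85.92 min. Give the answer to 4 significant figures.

Species balance on tank i: dCᵢ/dt = (Cᵢ₋₁ − Cᵢ)/τᵢ with τᵢ = Vᵢ/Q.
τ₁ = 73.16/1.891 = 38.6885 min; τ₂ = 53.50/1.891 = 28.2919 min.
Tank 1: C₁ = C_in(1 − e^(−t/τ₁)). Tank 2 (τ₁ ≠ τ₂): C₂ = C_in[1 − (τ₁ e^(−t/τ₁) − τ₂ e^(−t/τ₂))/(τ₁ − τ₂)].
At t = 85.92: e^(−t/τ₁) = 0.108521, e^(−t/τ₂) = 0.0479829.
C₂ = 0.9730·[1 − (38.6885·0.108521 − 28.2919·0.0479829)/(10.3966)] = 0.9730·0.726740 = 0.707118 mol/L.

0.7071 mol/L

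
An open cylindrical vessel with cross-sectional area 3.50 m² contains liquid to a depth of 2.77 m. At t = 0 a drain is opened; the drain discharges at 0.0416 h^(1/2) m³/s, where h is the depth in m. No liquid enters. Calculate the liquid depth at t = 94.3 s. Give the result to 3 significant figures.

With no inflow, A dh/dt = −0.0416 √h.
∫ h^(−1/2) dh = −(0.0416/A) ∫ dt, giving 2√h = 2√h₀ − (0.0416/A) t.
√h = √2.77 − 0.0416·94.3/(2·3.50) = 1.6643 − 0.56041 = 1.1039.
h = 1.1039² = 1.2186 m.

1.22 m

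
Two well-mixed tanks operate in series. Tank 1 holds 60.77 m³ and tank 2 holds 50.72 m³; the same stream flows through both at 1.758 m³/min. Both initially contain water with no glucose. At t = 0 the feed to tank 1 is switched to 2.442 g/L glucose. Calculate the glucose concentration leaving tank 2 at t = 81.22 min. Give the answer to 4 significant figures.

1.771 g/L

Species balance on tank i: dCᵢ/dt = (Cᵢ₋₁ − Cᵢ)/τᵢ with τᵢ = Vᵢ/Q.
τ₁ = 60.77/1.758 = 34.5677 min; τ₂ = 50.72/1.758 = 28.8510 min.
Tank 1: C₁ = C_in(1 − e^(−t/τ₁)). Tank 2 (τ₁ ≠ τ₂): C₂ = C_in[1 − (τ₁ e^(−t/τ₁) − τ₂ e^(−t/τ₂))/(τ₁ − τ₂)].
At t = 81.22: e^(−t/τ₁) = 0.0954080, e^(−t/τ₂) = 0.0598953.
C₂ = 2.442·[1 − (34.5677·0.0954080 − 28.8510·0.0598953)/(5.71672)] = 2.442·0.725368 = 1.77135 g/L.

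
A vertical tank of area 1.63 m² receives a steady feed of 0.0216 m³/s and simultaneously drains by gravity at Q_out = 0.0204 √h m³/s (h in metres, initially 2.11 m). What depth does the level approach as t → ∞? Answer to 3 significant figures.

A dh/dt = Q_in − 0.0204 √h. Steady state requires inflow = outflow:
Q_in = 0.0204 √h_ss ⇒ √h_ss = 0.0216/0.0204 = 1.0588.
h_ss = 1.0588² = 1.1211 m. (Since h₀ = 2.11 m > h_ss, the level will fall toward this value.)

1.12 m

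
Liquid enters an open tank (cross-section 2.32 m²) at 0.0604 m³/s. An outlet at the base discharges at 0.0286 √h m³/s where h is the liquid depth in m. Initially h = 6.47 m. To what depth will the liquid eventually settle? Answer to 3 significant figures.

A dh/dt = Q_in − 0.0286 √h. Steady state requires inflow = outflow:
Q_in = 0.0286 √h_ss ⇒ √h_ss = 0.0604/0.0286 = 2.1119.
h_ss = 2.1119² = 4.4601 m. (Since h₀ = 6.47 m > h_ss, the level will fall toward this value.)

4.46 m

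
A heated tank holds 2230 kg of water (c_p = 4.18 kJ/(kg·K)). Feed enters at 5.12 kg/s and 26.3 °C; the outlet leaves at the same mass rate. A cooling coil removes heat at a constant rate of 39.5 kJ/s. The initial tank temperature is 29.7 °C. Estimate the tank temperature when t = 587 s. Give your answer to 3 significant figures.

25.8 °C

First-law balance (no shaft work): M c_p dT/dt = ṁ c_p (T_in − T) − 39.5.
τ = M/ṁ = 435.55 s; T_ss = T_in − Q̇/(ṁ c_p) = 26.3 − 39.5/(5.12·4.18) = 24.454 °C.
T approaches T_ss exponentially: T(t) = T_ss + (T₀ − T_ss) e^(−t/τ).
T(587) = 24.454 + (5.2457)·e^(−587/435.55) = 24.454 + (5.2457)·0.25983 = 25.817 °C.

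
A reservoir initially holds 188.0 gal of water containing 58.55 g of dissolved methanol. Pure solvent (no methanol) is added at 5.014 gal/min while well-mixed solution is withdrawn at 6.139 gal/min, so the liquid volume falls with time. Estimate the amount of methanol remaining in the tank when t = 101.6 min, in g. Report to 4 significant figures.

Let m(t) be the amount of methanol. Volume: V(t) = V₀ + (Q_in − Q_out) t = 188.0 − 1.12500 t; V(101.6) = 73.7000 gal.
Solute balance: dm/dt = 0 − Q_out C = −Q_out m/V(t).
dm/m = −Q_out dt/(V₀ − 1.12500 t); integrating gives ln(m/m₀) = −(Q_out/(Q_in−Q_out)) ln(V/V₀).
m = m₀ (V₀/V)^(Q_out/(Q_in−Q_out)) = 58.55 × (188.0/73.7000)^(-5.45689) = 0.353397 g.

0.3534 g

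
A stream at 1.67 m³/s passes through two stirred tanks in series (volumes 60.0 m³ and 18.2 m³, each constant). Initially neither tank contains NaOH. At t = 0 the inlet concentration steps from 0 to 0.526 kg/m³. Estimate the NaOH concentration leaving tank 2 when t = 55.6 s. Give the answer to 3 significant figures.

0.367 kg/m³

Time constants: τᵢ = Vᵢ/Q for each well-mixed tank.
τ₁ = 60.0/1.67 = 35.928 s; τ₂ = 18.2/1.67 = 10.898 s.
Tank 1: C₁ = C_in(1 − e^(−t/τ₁)). Tank 2 (τ₁ ≠ τ₂): C₂ = C_in[1 − (τ₁ e^(−t/τ₁) − τ₂ e^(−t/τ₂))/(τ₁ − τ₂)].
At t = 55.6: e^(−t/τ₁) = 0.21277, e^(−t/τ₂) = 0.0060860.
C₂ = 0.526·[1 − (35.928·0.21277 − 10.898·0.0060860)/(25.030)] = 0.526·0.69724 = 0.36675 kg/m³.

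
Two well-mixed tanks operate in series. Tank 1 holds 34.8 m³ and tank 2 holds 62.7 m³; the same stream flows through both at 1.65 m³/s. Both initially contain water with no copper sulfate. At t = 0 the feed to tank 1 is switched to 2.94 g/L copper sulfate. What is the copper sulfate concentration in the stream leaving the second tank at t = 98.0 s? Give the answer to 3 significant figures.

2.47 g/L

Each tank obeys Vᵢ dCᵢ/dt = Q(Cᵢ₋₁ − Cᵢ), so τᵢ = Vᵢ/Q.
τ₁ = 34.8/1.65 = 21.091 s; τ₂ = 62.7/1.65 = 38.000 s.
Tank 1: C₁ = C_in(1 − e^(−t/τ₁)). Tank 2 (τ₁ ≠ τ₂): C₂ = C_in[1 − (τ₁ e^(−t/τ₁) − τ₂ e^(−t/τ₂))/(τ₁ − τ₂)].
At t = 98.0: e^(−t/τ₁) = 0.0095946, e^(−t/τ₂) = 0.075854.
C₂ = 2.94·[1 − (21.091·0.0095946 − 38.000·0.075854)/(-16.909)] = 2.94·0.84150 = 2.4740 g/L.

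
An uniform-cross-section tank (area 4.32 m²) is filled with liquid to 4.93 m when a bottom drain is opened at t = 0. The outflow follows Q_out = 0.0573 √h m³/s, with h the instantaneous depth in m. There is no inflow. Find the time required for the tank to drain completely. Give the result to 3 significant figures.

335 s

Accumulation of liquid (constant cross-section A): A dh/dt = −0.0573 √h.
Separate and integrate: 2(√h − √h₀) = −(0.0573/A) t.
Set h = 0: 2√h₀ = (0.0573/A) t_empty ⇒ t_empty = 2A√h₀/0.0573.
t_empty = 2·4.32·√4.93/0.0573 = 8.6400·2.2204/0.0573 = 334.80 s.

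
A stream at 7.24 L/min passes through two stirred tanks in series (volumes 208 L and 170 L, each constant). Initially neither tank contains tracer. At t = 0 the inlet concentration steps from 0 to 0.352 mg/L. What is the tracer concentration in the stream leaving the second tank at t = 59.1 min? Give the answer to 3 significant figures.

0.233 mg/L

Species balance on tank i: dCᵢ/dt = (Cᵢ₋₁ − Cᵢ)/τᵢ with τᵢ = Vᵢ/Q.
τ₁ = 208/7.24 = 28.729 min; τ₂ = 170/7.24 = 23.481 min.
Tank 1: C₁ = C_in(1 − e^(−t/τ₁)). Tank 2 (τ₁ ≠ τ₂): C₂ = C_in[1 − (τ₁ e^(−t/τ₁) − τ₂ e^(−t/τ₂))/(τ₁ − τ₂)].
At t = 59.1: e^(−t/τ₁) = 0.12782, e^(−t/τ₂) = 0.080704.
C₂ = 0.352·[1 − (28.729·0.12782 − 23.481·0.080704)/(5.2486)] = 0.352·0.66140 = 0.23281 mg/L.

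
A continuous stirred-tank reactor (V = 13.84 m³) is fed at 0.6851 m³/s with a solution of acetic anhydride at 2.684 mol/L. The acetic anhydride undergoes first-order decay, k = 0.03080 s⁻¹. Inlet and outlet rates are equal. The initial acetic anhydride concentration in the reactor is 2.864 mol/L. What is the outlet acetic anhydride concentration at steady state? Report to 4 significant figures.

Species balance: V dC/dt = Q C_in − Q C − k V C.
Steady state (dC/dt = 0): C_ss = Q C_in/(Q + kV) = C_in/(1 + kV/Q).
C_ss = 0.6851·2.684/(0.6851 + 0.03080·13.84) = 1.83881/1.11137 = 1.65454 mol/L.

1.655 mol/L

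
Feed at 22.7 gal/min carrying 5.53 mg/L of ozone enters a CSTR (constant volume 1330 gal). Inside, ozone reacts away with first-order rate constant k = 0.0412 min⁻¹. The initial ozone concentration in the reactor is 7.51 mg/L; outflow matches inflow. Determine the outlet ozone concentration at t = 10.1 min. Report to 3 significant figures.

Species balance: V dC/dt = Q C_in − Q C − k V C.
dC/dt = (Q/V) C_in − (Q/V + k) C; effective rate a = Q/V + k = 0.017068 + 0.0412 = 0.058268 min⁻¹.
C_ss = Q C_in/(Q + kV) = 1.6198 mg/L; C(t) = C_ss + (C₀ − C_ss) e^(−a t).
C(10.1) = 1.6198 + (5.8902)·e^(−0.058268·10.1) = 1.6198 + (5.8902)·0.55516 = 4.8898 mg/L.

4.89 mg/L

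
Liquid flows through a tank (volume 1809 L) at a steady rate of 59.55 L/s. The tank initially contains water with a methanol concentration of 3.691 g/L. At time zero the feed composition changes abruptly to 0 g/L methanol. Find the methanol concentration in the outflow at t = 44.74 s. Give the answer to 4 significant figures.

Transient balance on the dissolved component: V dC/dt = Q(C_in − C).
Time constant τ = V/Q = 1809/59.55 = 30.3778 s.
Integrating: C(t) = C_in + (C₀ − C_in) e^(−t/τ).
C(44.74) = 0 + (3.691 − 0)·e^(−44.74/30.3778) = 0 + (3.69100)·0.229286 = 0.846295 g/L.

0.8463 g/L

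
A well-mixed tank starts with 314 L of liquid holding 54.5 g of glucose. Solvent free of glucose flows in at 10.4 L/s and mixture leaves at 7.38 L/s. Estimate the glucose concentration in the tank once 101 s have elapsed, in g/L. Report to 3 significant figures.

0.0168 g/L

Total volume: dV/dt = Q_in − Q_out = 3.0200 L/s, so V(t) = 314 + 3.0200 t and V(101) = 619.02 L.
Solute balance: dm/dt = 0 − Q_out C = −Q_out m/V(t).
Separate: dm/m = −Q_out dt/V(t) ⇒ ln(m/m₀) = −(Q_out/(Q_in−Q_out)) ln(V/V₀).
m = m₀ (V₀/V)^(Q_out/(Q_in−Q_out)) = 54.5 × (314/619.02)^(2.4437) = 10.377 g.
C = m/V = 10.377/619.02 = 0.016763 g/L.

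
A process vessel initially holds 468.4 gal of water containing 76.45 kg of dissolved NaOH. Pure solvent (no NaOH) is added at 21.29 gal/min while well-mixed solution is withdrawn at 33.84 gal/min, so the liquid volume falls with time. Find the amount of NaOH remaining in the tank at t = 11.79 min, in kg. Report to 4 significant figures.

Total volume: dV/dt = Q_in − Q_out = -12.5500 gal/min, so V(t) = 468.4 − 12.5500 t and V(11.79) = 320.435 gal.
Species balance (pure solvent in): dm/dt = −Q_out · m/V(t).
dm/m = −Q_out dt/(V₀ − 12.5500 t); integrating gives ln(m/m₀) = −(Q_out/(Q_in−Q_out)) ln(V/V₀).
m = m₀ (V₀/V)^(Q_out/(Q_in−Q_out)) = 76.45 × (468.4/320.435)^(-2.69641) = 27.4665 kg.

27.47 kg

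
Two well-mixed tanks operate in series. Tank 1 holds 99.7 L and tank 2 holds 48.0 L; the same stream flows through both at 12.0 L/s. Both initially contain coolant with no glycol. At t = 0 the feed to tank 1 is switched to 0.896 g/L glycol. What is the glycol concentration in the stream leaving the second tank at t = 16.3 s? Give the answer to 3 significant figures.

0.667 g/L

Each tank obeys Vᵢ dCᵢ/dt = Q(Cᵢ₋₁ − Cᵢ), so τᵢ = Vᵢ/Q.
τ₁ = 99.7/12.0 = 8.3083 s; τ₂ = 48.0/12.0 = 4.0000 s.
Solving the cascade with C₁(0)=C₂(0)=0 gives C₂(t) = C_in[1 − (τ₁ e^(−t/τ₁) − τ₂ e^(−t/τ₂))/(τ₁ − τ₂)].
At t = 16.3: e^(−t/τ₁) = 0.14059, e^(−t/τ₂) = 0.016992.
C₂ = 0.896·[1 − (8.3083·0.14059 − 4.0000·0.016992)/(4.3083)] = 0.896·0.74465 = 0.66721 g/L.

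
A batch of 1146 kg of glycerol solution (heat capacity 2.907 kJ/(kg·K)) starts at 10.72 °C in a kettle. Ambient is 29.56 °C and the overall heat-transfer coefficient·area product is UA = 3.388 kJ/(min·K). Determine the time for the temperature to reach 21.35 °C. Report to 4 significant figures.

Energy balance: M c_p dT/dt = −UA(T − T_amb).
τ = M c_p/UA = 983.300 min; T_ss = T_amb = 29.5600 °C.
T(t) = T_ss + (T₀ − T_ss)e^(−t/τ); set T = 21.35:
t = −τ ln[(T − T_ss)/(T₀ − T_ss)] = −983.300 · ln(0.435775) = 816.758 min.

816.8 min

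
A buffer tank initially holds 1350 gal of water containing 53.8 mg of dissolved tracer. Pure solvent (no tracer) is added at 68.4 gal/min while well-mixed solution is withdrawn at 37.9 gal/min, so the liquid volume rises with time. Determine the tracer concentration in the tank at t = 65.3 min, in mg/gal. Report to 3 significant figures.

0.00522 mg/gal

Let m(t) be the amount of tracer. Volume: V(t) = V₀ + (Q_in − Q_out) t = 1350 + 30.500 t; V(65.3) = 3341.7 gal.
Solute balance: dm/dt = 0 − Q_out C = −Q_out m/V(t).
dm/m = −Q_out dt/(V₀ + 30.500 t); integrating gives ln(m/m₀) = −(Q_out/(Q_in−Q_out)) ln(V/V₀).
m = m₀ (V₀/V)^(Q_out/(Q_in−Q_out)) = 53.8 × (1350/3341.7)^(1.2426) = 17.444 mg.
C = m/V = 17.444/3341.7 = 0.0052202 mg/gal.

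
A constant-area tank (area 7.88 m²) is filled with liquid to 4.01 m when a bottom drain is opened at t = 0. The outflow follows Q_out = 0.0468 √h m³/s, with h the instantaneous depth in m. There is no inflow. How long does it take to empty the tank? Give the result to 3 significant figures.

674 s

Volume balance on the tank: A dh/dt = −0.0468 √h.
This is separable: 2 d(√h)/dt = −0.0468/A, so √h = √h₀ − (0.0468/(2A)) t.
Tank is empty when √h = 0: t_empty = 2A√h₀/0.0468.
t_empty = 2·7.88·√4.01/0.0468 = 15.760·2.0025/0.0468 = 674.35 s.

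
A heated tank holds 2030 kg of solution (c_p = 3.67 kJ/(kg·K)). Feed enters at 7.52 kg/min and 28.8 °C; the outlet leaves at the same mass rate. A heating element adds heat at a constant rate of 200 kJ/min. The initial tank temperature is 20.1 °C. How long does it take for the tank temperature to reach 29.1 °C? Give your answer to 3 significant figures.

M c_p dT/dt = ṁ c_p (T_in − T) + Q̇.
τ = M/ṁ = 269.95 min; T_ss = T_in + Q̇/(ṁ c_p) = 36.047 °C.
T(t) = T_ss + (T₀ − T_ss) e^(−t/τ). Set T = 29.1:
e^(−t/τ) = (29.1 − 36.047)/(20.1 − 36.047) = 0.43562
t = −269.95 · ln(0.43562) = 224.32 min.

224 min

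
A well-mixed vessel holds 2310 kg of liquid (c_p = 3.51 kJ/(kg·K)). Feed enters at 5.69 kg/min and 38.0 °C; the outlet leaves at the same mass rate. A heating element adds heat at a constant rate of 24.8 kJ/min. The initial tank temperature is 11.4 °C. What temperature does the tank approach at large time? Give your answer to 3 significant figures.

Unsteady energy balance on the tank contents: M c_p dT/dt = ṁ c_p (T_in − T) + 24.8.
At steady state dT/dt = 0 ⇒ T_ss = T_in + Q̇/(ṁ c_p) = 38.0 + 24.8/(5.69·3.51) = 39.242 °C.

39.2 °C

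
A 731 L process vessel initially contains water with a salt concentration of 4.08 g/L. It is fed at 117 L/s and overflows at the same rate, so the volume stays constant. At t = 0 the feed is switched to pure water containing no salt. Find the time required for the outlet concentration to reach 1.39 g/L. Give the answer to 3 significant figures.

Mass balance on the solute (V constant): V dC/dt = Q(C_in − C), so τ = V/Q = 6.2479 s.
C(t) = C_in + (C₀ − C_in) e^(−t/τ). Set C = 1.39 and solve for t:
e^(−t/τ) = (C − C_in)/(C₀ − C_in) = (1.39 − 0)/(4.08 − 0) = 0.34069
t = −τ ln(…) = 6.2479 × 1.0768 = 6.7277 s.

6.73 s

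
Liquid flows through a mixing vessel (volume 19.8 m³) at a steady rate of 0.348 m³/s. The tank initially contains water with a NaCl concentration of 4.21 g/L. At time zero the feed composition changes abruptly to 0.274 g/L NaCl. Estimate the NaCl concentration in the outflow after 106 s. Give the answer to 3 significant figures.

Unsteady species balance (constant V, well mixed): V dC/dt = Q(C_in − C).
Rewrite as dC/dt + C/τ = C_in/τ, τ = V/Q = 56.897 s.
This is linear first-order; C(t) = C_in + (C₀ − C_in) e^(−t/τ).
C(106) = 0.274 + (4.21 − 0.274)·e^(−106/56.897) = 0.274 + (3.9360)·0.15520 = 0.88487 g/L.

0.885 g/L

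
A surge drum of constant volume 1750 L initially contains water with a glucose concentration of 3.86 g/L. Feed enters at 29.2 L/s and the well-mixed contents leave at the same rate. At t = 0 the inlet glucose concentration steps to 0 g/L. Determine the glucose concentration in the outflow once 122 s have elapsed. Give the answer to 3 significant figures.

Transient balance on the dissolved component: V dC/dt = Q(C_in − C).
Rewrite as dC/dt + C/τ = C_in/τ, τ = V/Q = 59.932 s.
Solution: C(t) = C_in + (C₀ − C_in) e^(−t/τ).
C(122) = 0 + (3.86 − 0)·e^(−122/59.932) = 0 + (3.8600)·0.13059 = 0.50410 g/L.

0.504 g/L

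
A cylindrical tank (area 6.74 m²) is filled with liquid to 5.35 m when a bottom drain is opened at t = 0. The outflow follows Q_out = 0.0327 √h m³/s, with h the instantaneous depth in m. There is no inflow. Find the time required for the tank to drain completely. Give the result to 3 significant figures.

Volume balance on the tank: A dh/dt = −0.0327 √h.
This is separable: 2 d(√h)/dt = −0.0327/A, so √h = √h₀ − (0.0327/(2A)) t.
Tank is empty when √h = 0: t_empty = 2A√h₀/0.0327.
t_empty = 2·6.74·√5.35/0.0327 = 13.480·2.3130/0.0327 = 953.50 s.

953 s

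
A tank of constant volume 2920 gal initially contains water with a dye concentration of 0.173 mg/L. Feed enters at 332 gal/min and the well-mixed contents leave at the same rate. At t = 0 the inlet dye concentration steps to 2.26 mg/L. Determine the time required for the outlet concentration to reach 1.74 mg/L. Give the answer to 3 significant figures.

12.2 min

Species balance: V dC/dt = Q(C_in − C) ⇒ τ = V/Q = 8.7952 min.
C(t) = C_in + (C₀ − C_in) e^(−t/τ). Set C = 1.74 and solve for t:
e^(−t/τ) = (C − C_in)/(C₀ − C_in) = (1.74 − 2.26)/(0.173 − 2.26) = 0.24916
t = −τ ln(…) = 8.7952 × 1.3897 = 12.222 min.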